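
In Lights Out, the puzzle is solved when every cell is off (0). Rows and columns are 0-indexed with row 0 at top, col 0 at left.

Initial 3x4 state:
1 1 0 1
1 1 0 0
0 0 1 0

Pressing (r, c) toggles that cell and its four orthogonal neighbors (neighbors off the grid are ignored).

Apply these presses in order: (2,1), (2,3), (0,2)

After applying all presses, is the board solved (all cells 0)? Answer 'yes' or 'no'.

Answer: no

Derivation:
After press 1 at (2,1):
1 1 0 1
1 0 0 0
1 1 0 0

After press 2 at (2,3):
1 1 0 1
1 0 0 1
1 1 1 1

After press 3 at (0,2):
1 0 1 0
1 0 1 1
1 1 1 1

Lights still on: 9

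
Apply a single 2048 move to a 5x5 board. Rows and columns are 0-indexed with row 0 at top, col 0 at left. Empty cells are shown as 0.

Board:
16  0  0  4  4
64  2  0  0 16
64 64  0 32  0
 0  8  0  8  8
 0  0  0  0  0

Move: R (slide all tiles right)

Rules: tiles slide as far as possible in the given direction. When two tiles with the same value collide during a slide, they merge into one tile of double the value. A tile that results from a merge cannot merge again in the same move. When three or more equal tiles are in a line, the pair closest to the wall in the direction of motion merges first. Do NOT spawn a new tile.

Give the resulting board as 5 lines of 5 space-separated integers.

Answer:   0   0   0  16   8
  0   0  64   2  16
  0   0   0 128  32
  0   0   0   8  16
  0   0   0   0   0

Derivation:
Slide right:
row 0: [16, 0, 0, 4, 4] -> [0, 0, 0, 16, 8]
row 1: [64, 2, 0, 0, 16] -> [0, 0, 64, 2, 16]
row 2: [64, 64, 0, 32, 0] -> [0, 0, 0, 128, 32]
row 3: [0, 8, 0, 8, 8] -> [0, 0, 0, 8, 16]
row 4: [0, 0, 0, 0, 0] -> [0, 0, 0, 0, 0]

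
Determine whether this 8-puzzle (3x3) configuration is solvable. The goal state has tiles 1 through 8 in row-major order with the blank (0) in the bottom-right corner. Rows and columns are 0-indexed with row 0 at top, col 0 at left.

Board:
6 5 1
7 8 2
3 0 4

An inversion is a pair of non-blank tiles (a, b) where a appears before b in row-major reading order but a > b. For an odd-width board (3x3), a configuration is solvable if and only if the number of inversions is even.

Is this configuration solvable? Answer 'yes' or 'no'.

Answer: no

Derivation:
Inversions (pairs i<j in row-major order where tile[i] > tile[j] > 0): 15
15 is odd, so the puzzle is not solvable.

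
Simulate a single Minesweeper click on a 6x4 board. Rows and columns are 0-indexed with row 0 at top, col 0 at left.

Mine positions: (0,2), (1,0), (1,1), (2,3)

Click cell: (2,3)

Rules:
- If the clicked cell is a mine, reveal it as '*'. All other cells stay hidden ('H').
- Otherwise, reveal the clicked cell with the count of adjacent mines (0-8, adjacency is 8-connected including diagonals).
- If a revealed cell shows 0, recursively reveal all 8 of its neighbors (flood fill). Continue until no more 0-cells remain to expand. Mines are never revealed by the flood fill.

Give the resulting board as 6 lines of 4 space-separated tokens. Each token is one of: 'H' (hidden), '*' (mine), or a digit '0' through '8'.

H H H H
H H H H
H H H *
H H H H
H H H H
H H H H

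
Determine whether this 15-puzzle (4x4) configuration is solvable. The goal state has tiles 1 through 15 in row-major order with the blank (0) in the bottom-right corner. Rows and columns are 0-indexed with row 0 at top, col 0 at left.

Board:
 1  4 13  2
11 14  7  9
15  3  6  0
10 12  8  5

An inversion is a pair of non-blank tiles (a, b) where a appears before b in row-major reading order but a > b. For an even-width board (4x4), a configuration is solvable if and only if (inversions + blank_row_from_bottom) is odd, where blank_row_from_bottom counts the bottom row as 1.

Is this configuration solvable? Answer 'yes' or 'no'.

Answer: no

Derivation:
Inversions: 46
Blank is in row 2 (0-indexed from top), which is row 2 counting from the bottom (bottom = 1).
46 + 2 = 48, which is even, so the puzzle is not solvable.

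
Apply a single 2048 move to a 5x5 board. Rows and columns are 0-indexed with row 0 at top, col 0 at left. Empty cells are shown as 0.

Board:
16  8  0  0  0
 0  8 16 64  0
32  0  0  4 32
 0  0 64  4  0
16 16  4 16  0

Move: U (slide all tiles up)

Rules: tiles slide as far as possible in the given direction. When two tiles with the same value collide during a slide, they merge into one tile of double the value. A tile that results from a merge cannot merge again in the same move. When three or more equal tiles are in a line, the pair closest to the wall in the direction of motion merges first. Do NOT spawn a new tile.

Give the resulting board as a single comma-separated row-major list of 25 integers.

Slide up:
col 0: [16, 0, 32, 0, 16] -> [16, 32, 16, 0, 0]
col 1: [8, 8, 0, 0, 16] -> [16, 16, 0, 0, 0]
col 2: [0, 16, 0, 64, 4] -> [16, 64, 4, 0, 0]
col 3: [0, 64, 4, 4, 16] -> [64, 8, 16, 0, 0]
col 4: [0, 0, 32, 0, 0] -> [32, 0, 0, 0, 0]

Answer: 16, 16, 16, 64, 32, 32, 16, 64, 8, 0, 16, 0, 4, 16, 0, 0, 0, 0, 0, 0, 0, 0, 0, 0, 0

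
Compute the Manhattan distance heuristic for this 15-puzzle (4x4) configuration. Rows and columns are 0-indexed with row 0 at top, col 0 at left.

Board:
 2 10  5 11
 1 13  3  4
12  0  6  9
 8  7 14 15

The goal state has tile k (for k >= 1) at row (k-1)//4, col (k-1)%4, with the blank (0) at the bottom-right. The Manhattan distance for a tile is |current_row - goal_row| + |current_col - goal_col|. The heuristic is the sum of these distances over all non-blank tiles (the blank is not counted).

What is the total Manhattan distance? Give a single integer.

Tile 2: at (0,0), goal (0,1), distance |0-0|+|0-1| = 1
Tile 10: at (0,1), goal (2,1), distance |0-2|+|1-1| = 2
Tile 5: at (0,2), goal (1,0), distance |0-1|+|2-0| = 3
Tile 11: at (0,3), goal (2,2), distance |0-2|+|3-2| = 3
Tile 1: at (1,0), goal (0,0), distance |1-0|+|0-0| = 1
Tile 13: at (1,1), goal (3,0), distance |1-3|+|1-0| = 3
Tile 3: at (1,2), goal (0,2), distance |1-0|+|2-2| = 1
Tile 4: at (1,3), goal (0,3), distance |1-0|+|3-3| = 1
Tile 12: at (2,0), goal (2,3), distance |2-2|+|0-3| = 3
Tile 6: at (2,2), goal (1,1), distance |2-1|+|2-1| = 2
Tile 9: at (2,3), goal (2,0), distance |2-2|+|3-0| = 3
Tile 8: at (3,0), goal (1,3), distance |3-1|+|0-3| = 5
Tile 7: at (3,1), goal (1,2), distance |3-1|+|1-2| = 3
Tile 14: at (3,2), goal (3,1), distance |3-3|+|2-1| = 1
Tile 15: at (3,3), goal (3,2), distance |3-3|+|3-2| = 1
Sum: 1 + 2 + 3 + 3 + 1 + 3 + 1 + 1 + 3 + 2 + 3 + 5 + 3 + 1 + 1 = 33

Answer: 33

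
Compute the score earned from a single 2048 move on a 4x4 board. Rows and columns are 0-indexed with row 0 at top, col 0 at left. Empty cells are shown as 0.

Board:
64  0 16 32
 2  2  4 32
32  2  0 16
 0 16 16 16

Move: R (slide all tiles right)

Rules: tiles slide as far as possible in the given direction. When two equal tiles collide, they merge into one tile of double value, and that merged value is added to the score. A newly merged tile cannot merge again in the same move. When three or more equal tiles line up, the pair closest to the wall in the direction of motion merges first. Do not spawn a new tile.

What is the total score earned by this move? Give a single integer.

Answer: 36

Derivation:
Slide right:
row 0: [64, 0, 16, 32] -> [0, 64, 16, 32]  score +0 (running 0)
row 1: [2, 2, 4, 32] -> [0, 4, 4, 32]  score +4 (running 4)
row 2: [32, 2, 0, 16] -> [0, 32, 2, 16]  score +0 (running 4)
row 3: [0, 16, 16, 16] -> [0, 0, 16, 32]  score +32 (running 36)
Board after move:
 0 64 16 32
 0  4  4 32
 0 32  2 16
 0  0 16 32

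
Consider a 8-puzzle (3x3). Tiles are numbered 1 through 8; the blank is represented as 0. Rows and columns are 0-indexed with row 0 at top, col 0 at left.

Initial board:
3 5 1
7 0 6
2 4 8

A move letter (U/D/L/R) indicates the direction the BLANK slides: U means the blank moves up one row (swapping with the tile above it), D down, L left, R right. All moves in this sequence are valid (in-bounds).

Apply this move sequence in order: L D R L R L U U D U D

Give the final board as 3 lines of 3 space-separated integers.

Answer: 3 5 1
0 7 6
2 4 8

Derivation:
After move 1 (L):
3 5 1
0 7 6
2 4 8

After move 2 (D):
3 5 1
2 7 6
0 4 8

After move 3 (R):
3 5 1
2 7 6
4 0 8

After move 4 (L):
3 5 1
2 7 6
0 4 8

After move 5 (R):
3 5 1
2 7 6
4 0 8

After move 6 (L):
3 5 1
2 7 6
0 4 8

After move 7 (U):
3 5 1
0 7 6
2 4 8

After move 8 (U):
0 5 1
3 7 6
2 4 8

After move 9 (D):
3 5 1
0 7 6
2 4 8

After move 10 (U):
0 5 1
3 7 6
2 4 8

After move 11 (D):
3 5 1
0 7 6
2 4 8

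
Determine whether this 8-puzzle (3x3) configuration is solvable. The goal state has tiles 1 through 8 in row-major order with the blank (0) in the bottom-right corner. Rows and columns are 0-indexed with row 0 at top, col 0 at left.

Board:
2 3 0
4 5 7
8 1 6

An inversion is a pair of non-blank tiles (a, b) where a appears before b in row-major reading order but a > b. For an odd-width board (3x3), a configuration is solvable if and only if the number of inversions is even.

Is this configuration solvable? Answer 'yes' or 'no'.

Answer: yes

Derivation:
Inversions (pairs i<j in row-major order where tile[i] > tile[j] > 0): 8
8 is even, so the puzzle is solvable.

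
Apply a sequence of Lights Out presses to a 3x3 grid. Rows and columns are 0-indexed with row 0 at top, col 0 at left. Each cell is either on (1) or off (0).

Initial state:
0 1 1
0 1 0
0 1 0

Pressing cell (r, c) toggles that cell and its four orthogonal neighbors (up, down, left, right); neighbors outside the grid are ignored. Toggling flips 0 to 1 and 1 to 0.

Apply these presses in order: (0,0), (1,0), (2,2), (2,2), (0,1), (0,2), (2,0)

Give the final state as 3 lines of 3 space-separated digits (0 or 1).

Answer: 1 0 1
1 1 1
0 0 0

Derivation:
After press 1 at (0,0):
1 0 1
1 1 0
0 1 0

After press 2 at (1,0):
0 0 1
0 0 0
1 1 0

After press 3 at (2,2):
0 0 1
0 0 1
1 0 1

After press 4 at (2,2):
0 0 1
0 0 0
1 1 0

After press 5 at (0,1):
1 1 0
0 1 0
1 1 0

After press 6 at (0,2):
1 0 1
0 1 1
1 1 0

After press 7 at (2,0):
1 0 1
1 1 1
0 0 0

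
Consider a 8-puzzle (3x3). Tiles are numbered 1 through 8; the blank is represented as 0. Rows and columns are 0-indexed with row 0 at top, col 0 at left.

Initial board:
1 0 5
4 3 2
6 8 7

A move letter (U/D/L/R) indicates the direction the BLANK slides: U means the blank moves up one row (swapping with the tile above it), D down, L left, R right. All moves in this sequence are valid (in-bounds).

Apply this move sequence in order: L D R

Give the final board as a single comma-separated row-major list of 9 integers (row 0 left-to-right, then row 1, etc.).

Answer: 4, 1, 5, 3, 0, 2, 6, 8, 7

Derivation:
After move 1 (L):
0 1 5
4 3 2
6 8 7

After move 2 (D):
4 1 5
0 3 2
6 8 7

After move 3 (R):
4 1 5
3 0 2
6 8 7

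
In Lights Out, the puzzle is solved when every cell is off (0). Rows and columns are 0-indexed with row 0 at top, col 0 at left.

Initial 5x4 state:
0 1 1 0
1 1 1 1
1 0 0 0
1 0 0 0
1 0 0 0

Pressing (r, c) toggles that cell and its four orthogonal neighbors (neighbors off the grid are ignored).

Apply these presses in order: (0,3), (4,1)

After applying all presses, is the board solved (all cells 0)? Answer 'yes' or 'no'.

Answer: no

Derivation:
After press 1 at (0,3):
0 1 0 1
1 1 1 0
1 0 0 0
1 0 0 0
1 0 0 0

After press 2 at (4,1):
0 1 0 1
1 1 1 0
1 0 0 0
1 1 0 0
0 1 1 0

Lights still on: 10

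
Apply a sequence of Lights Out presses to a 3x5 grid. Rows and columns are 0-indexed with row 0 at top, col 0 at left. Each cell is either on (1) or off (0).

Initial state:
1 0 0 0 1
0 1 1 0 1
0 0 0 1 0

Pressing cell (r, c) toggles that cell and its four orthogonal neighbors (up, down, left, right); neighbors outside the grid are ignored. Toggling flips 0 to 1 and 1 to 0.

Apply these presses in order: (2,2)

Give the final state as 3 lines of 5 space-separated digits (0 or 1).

After press 1 at (2,2):
1 0 0 0 1
0 1 0 0 1
0 1 1 0 0

Answer: 1 0 0 0 1
0 1 0 0 1
0 1 1 0 0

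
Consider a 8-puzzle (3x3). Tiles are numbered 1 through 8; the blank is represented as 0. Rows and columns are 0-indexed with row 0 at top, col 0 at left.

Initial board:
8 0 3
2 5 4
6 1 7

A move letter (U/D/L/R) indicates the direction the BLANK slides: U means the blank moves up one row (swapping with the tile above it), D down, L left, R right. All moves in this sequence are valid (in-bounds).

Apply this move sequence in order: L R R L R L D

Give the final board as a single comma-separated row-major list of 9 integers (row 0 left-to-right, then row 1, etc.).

Answer: 8, 5, 3, 2, 0, 4, 6, 1, 7

Derivation:
After move 1 (L):
0 8 3
2 5 4
6 1 7

After move 2 (R):
8 0 3
2 5 4
6 1 7

After move 3 (R):
8 3 0
2 5 4
6 1 7

After move 4 (L):
8 0 3
2 5 4
6 1 7

After move 5 (R):
8 3 0
2 5 4
6 1 7

After move 6 (L):
8 0 3
2 5 4
6 1 7

After move 7 (D):
8 5 3
2 0 4
6 1 7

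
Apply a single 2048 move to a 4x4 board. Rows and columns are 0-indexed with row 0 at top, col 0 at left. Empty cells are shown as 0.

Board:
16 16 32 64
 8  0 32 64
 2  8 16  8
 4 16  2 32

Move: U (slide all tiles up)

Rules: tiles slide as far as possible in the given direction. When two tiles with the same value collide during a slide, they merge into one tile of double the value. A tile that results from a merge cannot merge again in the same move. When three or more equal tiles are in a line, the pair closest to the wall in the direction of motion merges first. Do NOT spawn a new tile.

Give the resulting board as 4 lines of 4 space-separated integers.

Slide up:
col 0: [16, 8, 2, 4] -> [16, 8, 2, 4]
col 1: [16, 0, 8, 16] -> [16, 8, 16, 0]
col 2: [32, 32, 16, 2] -> [64, 16, 2, 0]
col 3: [64, 64, 8, 32] -> [128, 8, 32, 0]

Answer:  16  16  64 128
  8   8  16   8
  2  16   2  32
  4   0   0   0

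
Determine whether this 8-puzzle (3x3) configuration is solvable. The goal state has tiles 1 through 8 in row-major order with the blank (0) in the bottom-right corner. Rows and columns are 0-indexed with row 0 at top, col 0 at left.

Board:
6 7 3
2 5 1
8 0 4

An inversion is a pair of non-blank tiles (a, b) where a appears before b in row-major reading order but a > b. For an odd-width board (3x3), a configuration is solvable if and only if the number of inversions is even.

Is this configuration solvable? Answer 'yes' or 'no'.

Inversions (pairs i<j in row-major order where tile[i] > tile[j] > 0): 16
16 is even, so the puzzle is solvable.

Answer: yes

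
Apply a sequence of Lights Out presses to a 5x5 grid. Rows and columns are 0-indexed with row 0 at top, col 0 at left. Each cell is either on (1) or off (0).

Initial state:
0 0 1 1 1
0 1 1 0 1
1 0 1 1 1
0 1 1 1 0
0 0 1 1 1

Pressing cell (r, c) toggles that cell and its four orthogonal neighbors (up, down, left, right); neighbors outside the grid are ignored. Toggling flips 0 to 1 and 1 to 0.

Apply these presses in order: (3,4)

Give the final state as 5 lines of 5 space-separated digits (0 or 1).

After press 1 at (3,4):
0 0 1 1 1
0 1 1 0 1
1 0 1 1 0
0 1 1 0 1
0 0 1 1 0

Answer: 0 0 1 1 1
0 1 1 0 1
1 0 1 1 0
0 1 1 0 1
0 0 1 1 0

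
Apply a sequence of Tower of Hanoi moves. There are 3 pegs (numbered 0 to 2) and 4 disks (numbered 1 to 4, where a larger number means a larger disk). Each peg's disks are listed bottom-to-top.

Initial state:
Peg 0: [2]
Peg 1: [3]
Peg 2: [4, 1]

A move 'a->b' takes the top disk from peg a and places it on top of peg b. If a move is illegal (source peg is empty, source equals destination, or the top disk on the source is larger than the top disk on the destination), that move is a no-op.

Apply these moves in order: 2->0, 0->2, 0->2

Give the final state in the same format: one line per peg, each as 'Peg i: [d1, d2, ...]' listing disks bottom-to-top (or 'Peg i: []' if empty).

Answer: Peg 0: [2]
Peg 1: [3]
Peg 2: [4, 1]

Derivation:
After move 1 (2->0):
Peg 0: [2, 1]
Peg 1: [3]
Peg 2: [4]

After move 2 (0->2):
Peg 0: [2]
Peg 1: [3]
Peg 2: [4, 1]

After move 3 (0->2):
Peg 0: [2]
Peg 1: [3]
Peg 2: [4, 1]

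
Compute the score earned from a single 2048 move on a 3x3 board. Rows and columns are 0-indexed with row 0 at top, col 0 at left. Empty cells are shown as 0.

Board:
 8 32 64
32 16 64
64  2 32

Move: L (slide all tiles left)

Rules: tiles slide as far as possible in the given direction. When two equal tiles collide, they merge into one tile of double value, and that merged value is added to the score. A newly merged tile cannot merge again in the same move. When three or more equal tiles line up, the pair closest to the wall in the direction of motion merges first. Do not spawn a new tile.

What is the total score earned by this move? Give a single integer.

Answer: 0

Derivation:
Slide left:
row 0: [8, 32, 64] -> [8, 32, 64]  score +0 (running 0)
row 1: [32, 16, 64] -> [32, 16, 64]  score +0 (running 0)
row 2: [64, 2, 32] -> [64, 2, 32]  score +0 (running 0)
Board after move:
 8 32 64
32 16 64
64  2 32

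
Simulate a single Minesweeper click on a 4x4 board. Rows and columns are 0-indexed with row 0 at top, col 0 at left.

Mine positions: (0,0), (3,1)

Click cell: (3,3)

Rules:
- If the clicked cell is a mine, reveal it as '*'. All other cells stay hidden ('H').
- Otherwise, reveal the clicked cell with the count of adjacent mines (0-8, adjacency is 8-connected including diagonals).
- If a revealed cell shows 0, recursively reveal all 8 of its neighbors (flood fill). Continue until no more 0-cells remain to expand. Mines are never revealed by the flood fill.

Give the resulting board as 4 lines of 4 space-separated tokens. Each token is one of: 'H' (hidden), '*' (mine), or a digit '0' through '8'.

H 1 0 0
H 1 0 0
H 1 1 0
H H 1 0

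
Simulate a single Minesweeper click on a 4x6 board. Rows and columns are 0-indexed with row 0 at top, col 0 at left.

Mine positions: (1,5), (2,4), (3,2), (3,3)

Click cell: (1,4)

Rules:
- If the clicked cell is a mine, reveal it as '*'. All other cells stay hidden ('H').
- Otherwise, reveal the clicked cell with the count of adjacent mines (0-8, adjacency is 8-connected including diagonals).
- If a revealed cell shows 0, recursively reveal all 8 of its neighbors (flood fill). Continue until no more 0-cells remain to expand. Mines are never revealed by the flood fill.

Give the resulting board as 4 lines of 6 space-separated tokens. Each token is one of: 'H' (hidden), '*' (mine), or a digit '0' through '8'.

H H H H H H
H H H H 2 H
H H H H H H
H H H H H H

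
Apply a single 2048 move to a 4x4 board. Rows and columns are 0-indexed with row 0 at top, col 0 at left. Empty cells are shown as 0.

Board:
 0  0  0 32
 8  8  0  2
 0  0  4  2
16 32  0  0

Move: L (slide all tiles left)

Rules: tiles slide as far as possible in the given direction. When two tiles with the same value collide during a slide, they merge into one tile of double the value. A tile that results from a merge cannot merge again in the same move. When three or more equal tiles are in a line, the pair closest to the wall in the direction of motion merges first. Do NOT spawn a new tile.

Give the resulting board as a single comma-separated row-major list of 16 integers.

Slide left:
row 0: [0, 0, 0, 32] -> [32, 0, 0, 0]
row 1: [8, 8, 0, 2] -> [16, 2, 0, 0]
row 2: [0, 0, 4, 2] -> [4, 2, 0, 0]
row 3: [16, 32, 0, 0] -> [16, 32, 0, 0]

Answer: 32, 0, 0, 0, 16, 2, 0, 0, 4, 2, 0, 0, 16, 32, 0, 0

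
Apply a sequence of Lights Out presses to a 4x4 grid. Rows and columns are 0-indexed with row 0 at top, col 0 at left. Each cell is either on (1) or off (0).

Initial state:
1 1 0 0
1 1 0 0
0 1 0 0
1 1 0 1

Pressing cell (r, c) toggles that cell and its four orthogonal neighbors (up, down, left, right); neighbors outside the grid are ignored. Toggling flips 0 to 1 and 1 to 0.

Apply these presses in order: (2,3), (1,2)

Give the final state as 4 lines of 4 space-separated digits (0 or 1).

Answer: 1 1 1 0
1 0 1 0
0 1 0 1
1 1 0 0

Derivation:
After press 1 at (2,3):
1 1 0 0
1 1 0 1
0 1 1 1
1 1 0 0

After press 2 at (1,2):
1 1 1 0
1 0 1 0
0 1 0 1
1 1 0 0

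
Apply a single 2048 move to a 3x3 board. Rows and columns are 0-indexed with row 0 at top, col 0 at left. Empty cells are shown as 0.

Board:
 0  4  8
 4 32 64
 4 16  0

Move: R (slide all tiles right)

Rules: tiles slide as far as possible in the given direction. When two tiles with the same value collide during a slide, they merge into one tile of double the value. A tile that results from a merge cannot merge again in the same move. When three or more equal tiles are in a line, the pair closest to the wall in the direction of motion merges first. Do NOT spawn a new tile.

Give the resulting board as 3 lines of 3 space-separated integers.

Answer:  0  4  8
 4 32 64
 0  4 16

Derivation:
Slide right:
row 0: [0, 4, 8] -> [0, 4, 8]
row 1: [4, 32, 64] -> [4, 32, 64]
row 2: [4, 16, 0] -> [0, 4, 16]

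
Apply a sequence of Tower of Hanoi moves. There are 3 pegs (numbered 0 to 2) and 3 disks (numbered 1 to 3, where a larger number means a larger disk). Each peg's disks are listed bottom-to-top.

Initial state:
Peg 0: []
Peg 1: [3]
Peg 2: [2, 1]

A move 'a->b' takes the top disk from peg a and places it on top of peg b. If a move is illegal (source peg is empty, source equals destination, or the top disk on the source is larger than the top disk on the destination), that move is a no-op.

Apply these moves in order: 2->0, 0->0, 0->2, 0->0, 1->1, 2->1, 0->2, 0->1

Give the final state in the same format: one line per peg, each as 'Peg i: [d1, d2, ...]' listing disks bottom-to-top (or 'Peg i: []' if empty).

After move 1 (2->0):
Peg 0: [1]
Peg 1: [3]
Peg 2: [2]

After move 2 (0->0):
Peg 0: [1]
Peg 1: [3]
Peg 2: [2]

After move 3 (0->2):
Peg 0: []
Peg 1: [3]
Peg 2: [2, 1]

After move 4 (0->0):
Peg 0: []
Peg 1: [3]
Peg 2: [2, 1]

After move 5 (1->1):
Peg 0: []
Peg 1: [3]
Peg 2: [2, 1]

After move 6 (2->1):
Peg 0: []
Peg 1: [3, 1]
Peg 2: [2]

After move 7 (0->2):
Peg 0: []
Peg 1: [3, 1]
Peg 2: [2]

After move 8 (0->1):
Peg 0: []
Peg 1: [3, 1]
Peg 2: [2]

Answer: Peg 0: []
Peg 1: [3, 1]
Peg 2: [2]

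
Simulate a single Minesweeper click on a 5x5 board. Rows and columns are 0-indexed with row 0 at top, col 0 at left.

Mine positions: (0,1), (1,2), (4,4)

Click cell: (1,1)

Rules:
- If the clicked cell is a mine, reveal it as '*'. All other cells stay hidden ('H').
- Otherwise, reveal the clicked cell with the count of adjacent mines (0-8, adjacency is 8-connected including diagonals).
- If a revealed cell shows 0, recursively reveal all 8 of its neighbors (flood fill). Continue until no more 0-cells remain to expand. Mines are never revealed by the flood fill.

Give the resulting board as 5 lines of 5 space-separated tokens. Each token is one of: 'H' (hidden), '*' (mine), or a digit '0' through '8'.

H H H H H
H 2 H H H
H H H H H
H H H H H
H H H H H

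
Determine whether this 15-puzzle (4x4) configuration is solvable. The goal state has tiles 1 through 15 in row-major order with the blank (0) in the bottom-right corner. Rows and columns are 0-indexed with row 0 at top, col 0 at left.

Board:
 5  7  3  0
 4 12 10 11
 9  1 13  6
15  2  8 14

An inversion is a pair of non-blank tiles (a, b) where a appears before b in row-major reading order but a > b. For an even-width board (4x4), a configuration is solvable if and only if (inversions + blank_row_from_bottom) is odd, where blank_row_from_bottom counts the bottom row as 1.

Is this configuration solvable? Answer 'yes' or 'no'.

Inversions: 41
Blank is in row 0 (0-indexed from top), which is row 4 counting from the bottom (bottom = 1).
41 + 4 = 45, which is odd, so the puzzle is solvable.

Answer: yes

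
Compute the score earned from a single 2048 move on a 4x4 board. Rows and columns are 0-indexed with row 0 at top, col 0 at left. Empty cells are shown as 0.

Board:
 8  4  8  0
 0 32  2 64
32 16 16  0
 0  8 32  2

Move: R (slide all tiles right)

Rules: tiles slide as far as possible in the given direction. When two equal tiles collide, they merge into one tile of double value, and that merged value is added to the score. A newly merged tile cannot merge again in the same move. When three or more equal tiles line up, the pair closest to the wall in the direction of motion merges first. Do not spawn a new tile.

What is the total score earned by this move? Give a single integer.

Answer: 32

Derivation:
Slide right:
row 0: [8, 4, 8, 0] -> [0, 8, 4, 8]  score +0 (running 0)
row 1: [0, 32, 2, 64] -> [0, 32, 2, 64]  score +0 (running 0)
row 2: [32, 16, 16, 0] -> [0, 0, 32, 32]  score +32 (running 32)
row 3: [0, 8, 32, 2] -> [0, 8, 32, 2]  score +0 (running 32)
Board after move:
 0  8  4  8
 0 32  2 64
 0  0 32 32
 0  8 32  2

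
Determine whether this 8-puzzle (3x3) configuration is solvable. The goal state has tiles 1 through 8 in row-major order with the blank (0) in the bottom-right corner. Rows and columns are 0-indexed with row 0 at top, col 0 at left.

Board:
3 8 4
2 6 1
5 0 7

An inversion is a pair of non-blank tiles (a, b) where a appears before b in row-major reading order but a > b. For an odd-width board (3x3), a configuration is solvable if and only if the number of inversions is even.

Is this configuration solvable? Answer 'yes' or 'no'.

Inversions (pairs i<j in row-major order where tile[i] > tile[j] > 0): 13
13 is odd, so the puzzle is not solvable.

Answer: no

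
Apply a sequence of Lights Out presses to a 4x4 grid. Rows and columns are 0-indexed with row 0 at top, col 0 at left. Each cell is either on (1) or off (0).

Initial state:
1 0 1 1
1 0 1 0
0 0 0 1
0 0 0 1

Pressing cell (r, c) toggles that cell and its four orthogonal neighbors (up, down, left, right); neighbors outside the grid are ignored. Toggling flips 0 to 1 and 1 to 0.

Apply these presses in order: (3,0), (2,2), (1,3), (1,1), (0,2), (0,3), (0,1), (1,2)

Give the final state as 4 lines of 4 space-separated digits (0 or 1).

Answer: 0 1 1 0
0 1 0 1
1 0 0 1
1 1 1 1

Derivation:
After press 1 at (3,0):
1 0 1 1
1 0 1 0
1 0 0 1
1 1 0 1

After press 2 at (2,2):
1 0 1 1
1 0 0 0
1 1 1 0
1 1 1 1

After press 3 at (1,3):
1 0 1 0
1 0 1 1
1 1 1 1
1 1 1 1

After press 4 at (1,1):
1 1 1 0
0 1 0 1
1 0 1 1
1 1 1 1

After press 5 at (0,2):
1 0 0 1
0 1 1 1
1 0 1 1
1 1 1 1

After press 6 at (0,3):
1 0 1 0
0 1 1 0
1 0 1 1
1 1 1 1

After press 7 at (0,1):
0 1 0 0
0 0 1 0
1 0 1 1
1 1 1 1

After press 8 at (1,2):
0 1 1 0
0 1 0 1
1 0 0 1
1 1 1 1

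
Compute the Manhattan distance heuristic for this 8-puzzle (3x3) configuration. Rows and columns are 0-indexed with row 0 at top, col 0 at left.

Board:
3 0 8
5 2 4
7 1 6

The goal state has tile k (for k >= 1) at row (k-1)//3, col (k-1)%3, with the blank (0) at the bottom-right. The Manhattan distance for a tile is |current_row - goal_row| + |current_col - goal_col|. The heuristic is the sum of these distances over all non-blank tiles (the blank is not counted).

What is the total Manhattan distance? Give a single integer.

Tile 3: at (0,0), goal (0,2), distance |0-0|+|0-2| = 2
Tile 8: at (0,2), goal (2,1), distance |0-2|+|2-1| = 3
Tile 5: at (1,0), goal (1,1), distance |1-1|+|0-1| = 1
Tile 2: at (1,1), goal (0,1), distance |1-0|+|1-1| = 1
Tile 4: at (1,2), goal (1,0), distance |1-1|+|2-0| = 2
Tile 7: at (2,0), goal (2,0), distance |2-2|+|0-0| = 0
Tile 1: at (2,1), goal (0,0), distance |2-0|+|1-0| = 3
Tile 6: at (2,2), goal (1,2), distance |2-1|+|2-2| = 1
Sum: 2 + 3 + 1 + 1 + 2 + 0 + 3 + 1 = 13

Answer: 13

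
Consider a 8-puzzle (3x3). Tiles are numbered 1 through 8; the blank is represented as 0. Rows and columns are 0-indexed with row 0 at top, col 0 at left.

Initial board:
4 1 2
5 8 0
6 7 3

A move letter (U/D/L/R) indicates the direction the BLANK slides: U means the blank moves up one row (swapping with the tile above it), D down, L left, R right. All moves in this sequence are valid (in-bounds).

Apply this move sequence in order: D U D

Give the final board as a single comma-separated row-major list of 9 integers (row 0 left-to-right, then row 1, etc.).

Answer: 4, 1, 2, 5, 8, 3, 6, 7, 0

Derivation:
After move 1 (D):
4 1 2
5 8 3
6 7 0

After move 2 (U):
4 1 2
5 8 0
6 7 3

After move 3 (D):
4 1 2
5 8 3
6 7 0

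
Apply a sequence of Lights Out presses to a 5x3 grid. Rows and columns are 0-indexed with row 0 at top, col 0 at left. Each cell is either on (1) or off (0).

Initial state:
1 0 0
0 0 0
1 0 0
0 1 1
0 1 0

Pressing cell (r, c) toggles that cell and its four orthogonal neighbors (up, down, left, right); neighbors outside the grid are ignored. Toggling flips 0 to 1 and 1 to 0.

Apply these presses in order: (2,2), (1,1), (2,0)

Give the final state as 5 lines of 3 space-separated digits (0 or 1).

Answer: 1 1 0
0 1 0
0 1 1
1 1 0
0 1 0

Derivation:
After press 1 at (2,2):
1 0 0
0 0 1
1 1 1
0 1 0
0 1 0

After press 2 at (1,1):
1 1 0
1 1 0
1 0 1
0 1 0
0 1 0

After press 3 at (2,0):
1 1 0
0 1 0
0 1 1
1 1 0
0 1 0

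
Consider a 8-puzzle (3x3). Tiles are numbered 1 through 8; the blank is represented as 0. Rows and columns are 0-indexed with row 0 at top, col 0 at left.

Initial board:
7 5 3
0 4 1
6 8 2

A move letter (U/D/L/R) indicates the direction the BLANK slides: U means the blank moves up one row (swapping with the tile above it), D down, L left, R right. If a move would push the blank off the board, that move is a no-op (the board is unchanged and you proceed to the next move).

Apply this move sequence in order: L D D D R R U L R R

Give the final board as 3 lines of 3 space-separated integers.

Answer: 7 5 3
6 4 0
8 2 1

Derivation:
After move 1 (L):
7 5 3
0 4 1
6 8 2

After move 2 (D):
7 5 3
6 4 1
0 8 2

After move 3 (D):
7 5 3
6 4 1
0 8 2

After move 4 (D):
7 5 3
6 4 1
0 8 2

After move 5 (R):
7 5 3
6 4 1
8 0 2

After move 6 (R):
7 5 3
6 4 1
8 2 0

After move 7 (U):
7 5 3
6 4 0
8 2 1

After move 8 (L):
7 5 3
6 0 4
8 2 1

After move 9 (R):
7 5 3
6 4 0
8 2 1

After move 10 (R):
7 5 3
6 4 0
8 2 1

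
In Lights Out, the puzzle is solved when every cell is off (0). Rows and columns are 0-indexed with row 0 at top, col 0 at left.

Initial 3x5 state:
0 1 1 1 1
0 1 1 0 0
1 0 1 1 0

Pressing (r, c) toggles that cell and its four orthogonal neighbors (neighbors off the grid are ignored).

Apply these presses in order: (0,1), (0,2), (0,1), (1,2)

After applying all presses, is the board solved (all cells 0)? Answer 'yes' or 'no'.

Answer: no

Derivation:
After press 1 at (0,1):
1 0 0 1 1
0 0 1 0 0
1 0 1 1 0

After press 2 at (0,2):
1 1 1 0 1
0 0 0 0 0
1 0 1 1 0

After press 3 at (0,1):
0 0 0 0 1
0 1 0 0 0
1 0 1 1 0

After press 4 at (1,2):
0 0 1 0 1
0 0 1 1 0
1 0 0 1 0

Lights still on: 6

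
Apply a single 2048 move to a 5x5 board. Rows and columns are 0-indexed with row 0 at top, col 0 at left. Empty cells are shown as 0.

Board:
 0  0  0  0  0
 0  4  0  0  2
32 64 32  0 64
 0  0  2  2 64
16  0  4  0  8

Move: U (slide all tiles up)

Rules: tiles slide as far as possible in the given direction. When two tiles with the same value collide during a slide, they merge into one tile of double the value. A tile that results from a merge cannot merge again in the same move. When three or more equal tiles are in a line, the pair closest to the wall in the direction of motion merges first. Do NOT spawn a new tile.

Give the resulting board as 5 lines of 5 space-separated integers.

Answer:  32   4  32   2   2
 16  64   2   0 128
  0   0   4   0   8
  0   0   0   0   0
  0   0   0   0   0

Derivation:
Slide up:
col 0: [0, 0, 32, 0, 16] -> [32, 16, 0, 0, 0]
col 1: [0, 4, 64, 0, 0] -> [4, 64, 0, 0, 0]
col 2: [0, 0, 32, 2, 4] -> [32, 2, 4, 0, 0]
col 3: [0, 0, 0, 2, 0] -> [2, 0, 0, 0, 0]
col 4: [0, 2, 64, 64, 8] -> [2, 128, 8, 0, 0]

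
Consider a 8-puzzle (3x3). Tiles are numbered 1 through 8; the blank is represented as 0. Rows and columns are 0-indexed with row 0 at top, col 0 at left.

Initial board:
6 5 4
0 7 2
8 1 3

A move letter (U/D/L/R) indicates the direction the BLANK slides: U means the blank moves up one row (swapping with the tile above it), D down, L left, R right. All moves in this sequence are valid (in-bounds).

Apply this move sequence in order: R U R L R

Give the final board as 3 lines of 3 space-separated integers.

Answer: 6 4 0
7 5 2
8 1 3

Derivation:
After move 1 (R):
6 5 4
7 0 2
8 1 3

After move 2 (U):
6 0 4
7 5 2
8 1 3

After move 3 (R):
6 4 0
7 5 2
8 1 3

After move 4 (L):
6 0 4
7 5 2
8 1 3

After move 5 (R):
6 4 0
7 5 2
8 1 3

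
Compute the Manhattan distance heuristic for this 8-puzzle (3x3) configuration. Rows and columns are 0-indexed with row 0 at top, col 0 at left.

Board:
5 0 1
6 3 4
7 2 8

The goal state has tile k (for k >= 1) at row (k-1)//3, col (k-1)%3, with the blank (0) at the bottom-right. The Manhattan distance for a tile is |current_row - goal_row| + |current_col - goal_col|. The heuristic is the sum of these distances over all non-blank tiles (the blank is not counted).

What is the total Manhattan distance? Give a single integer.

Tile 5: (0,0)->(1,1) = 2
Tile 1: (0,2)->(0,0) = 2
Tile 6: (1,0)->(1,2) = 2
Tile 3: (1,1)->(0,2) = 2
Tile 4: (1,2)->(1,0) = 2
Tile 7: (2,0)->(2,0) = 0
Tile 2: (2,1)->(0,1) = 2
Tile 8: (2,2)->(2,1) = 1
Sum: 2 + 2 + 2 + 2 + 2 + 0 + 2 + 1 = 13

Answer: 13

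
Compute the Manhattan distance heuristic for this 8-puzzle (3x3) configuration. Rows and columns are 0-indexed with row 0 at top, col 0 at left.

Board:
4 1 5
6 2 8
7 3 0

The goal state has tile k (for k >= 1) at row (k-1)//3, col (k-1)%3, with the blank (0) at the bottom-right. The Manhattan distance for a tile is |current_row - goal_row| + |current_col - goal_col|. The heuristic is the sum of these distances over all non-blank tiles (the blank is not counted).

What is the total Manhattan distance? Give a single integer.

Answer: 12

Derivation:
Tile 4: at (0,0), goal (1,0), distance |0-1|+|0-0| = 1
Tile 1: at (0,1), goal (0,0), distance |0-0|+|1-0| = 1
Tile 5: at (0,2), goal (1,1), distance |0-1|+|2-1| = 2
Tile 6: at (1,0), goal (1,2), distance |1-1|+|0-2| = 2
Tile 2: at (1,1), goal (0,1), distance |1-0|+|1-1| = 1
Tile 8: at (1,2), goal (2,1), distance |1-2|+|2-1| = 2
Tile 7: at (2,0), goal (2,0), distance |2-2|+|0-0| = 0
Tile 3: at (2,1), goal (0,2), distance |2-0|+|1-2| = 3
Sum: 1 + 1 + 2 + 2 + 1 + 2 + 0 + 3 = 12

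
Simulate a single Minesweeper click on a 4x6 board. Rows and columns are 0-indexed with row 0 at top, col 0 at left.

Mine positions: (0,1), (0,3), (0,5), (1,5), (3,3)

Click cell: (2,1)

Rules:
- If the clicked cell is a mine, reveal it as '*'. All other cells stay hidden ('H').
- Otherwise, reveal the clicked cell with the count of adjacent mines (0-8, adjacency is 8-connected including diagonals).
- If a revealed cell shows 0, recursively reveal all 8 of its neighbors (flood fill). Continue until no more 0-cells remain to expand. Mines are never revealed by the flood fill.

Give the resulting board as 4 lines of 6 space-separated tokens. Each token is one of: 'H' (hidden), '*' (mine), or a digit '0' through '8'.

H H H H H H
1 1 2 H H H
0 0 1 H H H
0 0 1 H H H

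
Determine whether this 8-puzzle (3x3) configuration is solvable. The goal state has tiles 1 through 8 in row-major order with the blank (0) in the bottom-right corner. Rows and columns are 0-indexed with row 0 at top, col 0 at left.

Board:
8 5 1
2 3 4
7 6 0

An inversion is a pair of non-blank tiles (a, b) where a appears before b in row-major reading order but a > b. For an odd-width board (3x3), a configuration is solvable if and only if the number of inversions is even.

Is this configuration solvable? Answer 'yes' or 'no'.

Answer: yes

Derivation:
Inversions (pairs i<j in row-major order where tile[i] > tile[j] > 0): 12
12 is even, so the puzzle is solvable.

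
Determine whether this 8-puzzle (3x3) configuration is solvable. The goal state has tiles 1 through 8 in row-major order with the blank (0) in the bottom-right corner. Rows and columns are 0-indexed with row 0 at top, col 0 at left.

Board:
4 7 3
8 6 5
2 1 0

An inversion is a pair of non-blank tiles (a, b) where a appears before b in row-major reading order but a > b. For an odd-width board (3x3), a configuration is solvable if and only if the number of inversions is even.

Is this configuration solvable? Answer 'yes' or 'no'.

Inversions (pairs i<j in row-major order where tile[i] > tile[j] > 0): 20
20 is even, so the puzzle is solvable.

Answer: yes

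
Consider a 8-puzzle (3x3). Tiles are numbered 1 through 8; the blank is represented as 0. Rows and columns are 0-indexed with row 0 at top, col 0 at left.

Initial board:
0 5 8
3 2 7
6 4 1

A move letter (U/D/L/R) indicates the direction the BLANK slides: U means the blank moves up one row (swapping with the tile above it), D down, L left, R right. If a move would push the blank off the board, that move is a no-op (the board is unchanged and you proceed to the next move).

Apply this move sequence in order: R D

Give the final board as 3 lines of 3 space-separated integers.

Answer: 5 2 8
3 0 7
6 4 1

Derivation:
After move 1 (R):
5 0 8
3 2 7
6 4 1

After move 2 (D):
5 2 8
3 0 7
6 4 1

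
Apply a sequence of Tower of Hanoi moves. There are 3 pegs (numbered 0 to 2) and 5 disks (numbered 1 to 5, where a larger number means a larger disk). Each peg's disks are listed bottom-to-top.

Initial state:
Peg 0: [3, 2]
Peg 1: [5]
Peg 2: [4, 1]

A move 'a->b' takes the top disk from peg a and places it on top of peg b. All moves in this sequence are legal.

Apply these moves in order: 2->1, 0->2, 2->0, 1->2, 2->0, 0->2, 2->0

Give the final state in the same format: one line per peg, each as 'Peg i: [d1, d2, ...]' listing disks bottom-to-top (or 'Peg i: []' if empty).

Answer: Peg 0: [3, 2, 1]
Peg 1: [5]
Peg 2: [4]

Derivation:
After move 1 (2->1):
Peg 0: [3, 2]
Peg 1: [5, 1]
Peg 2: [4]

After move 2 (0->2):
Peg 0: [3]
Peg 1: [5, 1]
Peg 2: [4, 2]

After move 3 (2->0):
Peg 0: [3, 2]
Peg 1: [5, 1]
Peg 2: [4]

After move 4 (1->2):
Peg 0: [3, 2]
Peg 1: [5]
Peg 2: [4, 1]

After move 5 (2->0):
Peg 0: [3, 2, 1]
Peg 1: [5]
Peg 2: [4]

After move 6 (0->2):
Peg 0: [3, 2]
Peg 1: [5]
Peg 2: [4, 1]

After move 7 (2->0):
Peg 0: [3, 2, 1]
Peg 1: [5]
Peg 2: [4]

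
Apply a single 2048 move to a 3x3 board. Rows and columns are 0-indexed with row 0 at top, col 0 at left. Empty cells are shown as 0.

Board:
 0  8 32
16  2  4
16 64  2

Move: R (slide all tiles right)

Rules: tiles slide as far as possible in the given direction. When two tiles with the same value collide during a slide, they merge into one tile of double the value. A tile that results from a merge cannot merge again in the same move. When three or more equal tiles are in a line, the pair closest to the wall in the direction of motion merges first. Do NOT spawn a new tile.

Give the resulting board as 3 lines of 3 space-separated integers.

Slide right:
row 0: [0, 8, 32] -> [0, 8, 32]
row 1: [16, 2, 4] -> [16, 2, 4]
row 2: [16, 64, 2] -> [16, 64, 2]

Answer:  0  8 32
16  2  4
16 64  2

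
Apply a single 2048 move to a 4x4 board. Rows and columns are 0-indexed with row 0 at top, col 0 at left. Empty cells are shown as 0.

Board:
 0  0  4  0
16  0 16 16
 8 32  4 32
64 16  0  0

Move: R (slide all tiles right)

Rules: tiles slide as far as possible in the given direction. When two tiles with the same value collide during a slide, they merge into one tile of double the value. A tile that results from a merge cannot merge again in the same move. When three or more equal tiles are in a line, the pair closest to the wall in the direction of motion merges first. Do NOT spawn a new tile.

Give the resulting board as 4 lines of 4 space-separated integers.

Slide right:
row 0: [0, 0, 4, 0] -> [0, 0, 0, 4]
row 1: [16, 0, 16, 16] -> [0, 0, 16, 32]
row 2: [8, 32, 4, 32] -> [8, 32, 4, 32]
row 3: [64, 16, 0, 0] -> [0, 0, 64, 16]

Answer:  0  0  0  4
 0  0 16 32
 8 32  4 32
 0  0 64 16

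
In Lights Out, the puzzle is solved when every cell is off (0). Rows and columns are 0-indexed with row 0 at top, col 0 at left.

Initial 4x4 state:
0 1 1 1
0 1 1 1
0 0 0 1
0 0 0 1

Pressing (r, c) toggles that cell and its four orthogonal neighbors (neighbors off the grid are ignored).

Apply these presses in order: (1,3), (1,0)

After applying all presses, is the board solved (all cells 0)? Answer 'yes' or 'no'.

Answer: no

Derivation:
After press 1 at (1,3):
0 1 1 0
0 1 0 0
0 0 0 0
0 0 0 1

After press 2 at (1,0):
1 1 1 0
1 0 0 0
1 0 0 0
0 0 0 1

Lights still on: 6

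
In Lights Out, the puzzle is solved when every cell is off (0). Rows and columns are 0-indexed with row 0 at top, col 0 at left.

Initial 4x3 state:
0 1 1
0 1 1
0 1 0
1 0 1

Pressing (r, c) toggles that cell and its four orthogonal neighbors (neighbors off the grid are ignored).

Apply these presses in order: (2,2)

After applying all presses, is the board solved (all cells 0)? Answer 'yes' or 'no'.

After press 1 at (2,2):
0 1 1
0 1 0
0 0 1
1 0 0

Lights still on: 5

Answer: no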